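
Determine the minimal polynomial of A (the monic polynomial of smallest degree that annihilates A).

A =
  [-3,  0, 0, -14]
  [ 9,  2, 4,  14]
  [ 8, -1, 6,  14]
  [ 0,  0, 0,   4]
x^3 - 5*x^2 - 8*x + 48

The characteristic polynomial is χ_A(x) = (x - 4)^3*(x + 3), so the eigenvalues are known. The minimal polynomial is
  m_A(x) = Π_λ (x − λ)^{k_λ}
where k_λ is the size of the *largest* Jordan block for λ (equivalently, the smallest k with (A − λI)^k v = 0 for every generalised eigenvector v of λ).

  λ = -3: largest Jordan block has size 1, contributing (x + 3)
  λ = 4: largest Jordan block has size 2, contributing (x − 4)^2

So m_A(x) = (x - 4)^2*(x + 3) = x^3 - 5*x^2 - 8*x + 48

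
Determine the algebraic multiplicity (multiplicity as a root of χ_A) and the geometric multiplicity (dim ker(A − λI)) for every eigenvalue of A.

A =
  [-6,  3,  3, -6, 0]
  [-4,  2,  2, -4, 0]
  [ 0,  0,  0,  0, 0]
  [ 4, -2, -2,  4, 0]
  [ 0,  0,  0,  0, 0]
λ = 0: alg = 5, geom = 4

Step 1 — factor the characteristic polynomial to read off the algebraic multiplicities:
  χ_A(x) = x^5

Step 2 — compute geometric multiplicities via the rank-nullity identity g(λ) = n − rank(A − λI):
  rank(A − (0)·I) = 1, so dim ker(A − (0)·I) = n − 1 = 4

Summary:
  λ = 0: algebraic multiplicity = 5, geometric multiplicity = 4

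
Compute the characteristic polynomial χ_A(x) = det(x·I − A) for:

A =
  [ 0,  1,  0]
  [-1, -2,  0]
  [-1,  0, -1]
x^3 + 3*x^2 + 3*x + 1

Expanding det(x·I − A) (e.g. by cofactor expansion or by noting that A is similar to its Jordan form J, which has the same characteristic polynomial as A) gives
  χ_A(x) = x^3 + 3*x^2 + 3*x + 1
which factors as (x + 1)^3. The eigenvalues (with algebraic multiplicities) are λ = -1 with multiplicity 3.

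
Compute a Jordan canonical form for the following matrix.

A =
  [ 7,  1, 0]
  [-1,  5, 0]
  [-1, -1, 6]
J_2(6) ⊕ J_1(6)

The characteristic polynomial is
  det(x·I − A) = x^3 - 18*x^2 + 108*x - 216 = (x - 6)^3

Eigenvalues and multiplicities (the geometric multiplicity of λ is n − rank(A − λI), which equals the number of Jordan blocks for λ):
  λ = 6: algebraic multiplicity = 3, geometric multiplicity = 2

Determining the block sizes for each eigenvalue:
  λ = 6: 2 blocks summing to 3 forces exactly one block of size 2 and the rest size 1 → block sizes [2, 1]

Assembling the blocks gives a Jordan form
J =
  [6, 1, 0]
  [0, 6, 0]
  [0, 0, 6]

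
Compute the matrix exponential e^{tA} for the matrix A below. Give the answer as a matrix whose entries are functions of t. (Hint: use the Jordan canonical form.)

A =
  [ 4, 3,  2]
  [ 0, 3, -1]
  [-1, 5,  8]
e^{tA} =
  [-t^2*exp(5*t)/2 - t*exp(5*t) + exp(5*t), t^2*exp(5*t)/2 + 3*t*exp(5*t), t^2*exp(5*t)/2 + 2*t*exp(5*t)]
  [t^2*exp(5*t)/2, -t^2*exp(5*t)/2 - 2*t*exp(5*t) + exp(5*t), -t^2*exp(5*t)/2 - t*exp(5*t)]
  [-t^2*exp(5*t) - t*exp(5*t), t^2*exp(5*t) + 5*t*exp(5*t), t^2*exp(5*t) + 3*t*exp(5*t) + exp(5*t)]

Strategy: write A = P · J · P⁻¹ where J is a Jordan canonical form, so e^{tA} = P · e^{tJ} · P⁻¹, and e^{tJ} can be computed block-by-block.

A has Jordan form
J =
  [5, 1, 0]
  [0, 5, 1]
  [0, 0, 5]
(up to reordering of blocks).

Per-block formulas:
  For a 3×3 Jordan block J_3(5): exp(t · J_3(5)) = e^(5t)·(I + t·N + (t^2/2)·N^2), where N is the 3×3 nilpotent shift.

After assembling e^{tJ} and conjugating by P, we get:

e^{tA} =
  [-t^2*exp(5*t)/2 - t*exp(5*t) + exp(5*t), t^2*exp(5*t)/2 + 3*t*exp(5*t), t^2*exp(5*t)/2 + 2*t*exp(5*t)]
  [t^2*exp(5*t)/2, -t^2*exp(5*t)/2 - 2*t*exp(5*t) + exp(5*t), -t^2*exp(5*t)/2 - t*exp(5*t)]
  [-t^2*exp(5*t) - t*exp(5*t), t^2*exp(5*t) + 5*t*exp(5*t), t^2*exp(5*t) + 3*t*exp(5*t) + exp(5*t)]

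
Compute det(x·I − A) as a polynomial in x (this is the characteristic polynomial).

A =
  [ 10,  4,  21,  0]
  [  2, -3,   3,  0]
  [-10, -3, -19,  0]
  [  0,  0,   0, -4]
x^4 + 16*x^3 + 96*x^2 + 256*x + 256

Expanding det(x·I − A) (e.g. by cofactor expansion or by noting that A is similar to its Jordan form J, which has the same characteristic polynomial as A) gives
  χ_A(x) = x^4 + 16*x^3 + 96*x^2 + 256*x + 256
which factors as (x + 4)^4. The eigenvalues (with algebraic multiplicities) are λ = -4 with multiplicity 4.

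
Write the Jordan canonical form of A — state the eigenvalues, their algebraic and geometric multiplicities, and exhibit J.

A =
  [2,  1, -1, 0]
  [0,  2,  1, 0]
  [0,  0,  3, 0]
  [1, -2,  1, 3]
J_2(2) ⊕ J_2(3)

The characteristic polynomial is
  det(x·I − A) = x^4 - 10*x^3 + 37*x^2 - 60*x + 36 = (x - 3)^2*(x - 2)^2

Eigenvalues and multiplicities (the geometric multiplicity of λ is n − rank(A − λI), which equals the number of Jordan blocks for λ):
  λ = 2: algebraic multiplicity = 2, geometric multiplicity = 1
  λ = 3: algebraic multiplicity = 2, geometric multiplicity = 1

Determining the block sizes for each eigenvalue:
  λ = 2: one block (gm = 1), so the single block has size am = 2 → block sizes [2]
  λ = 3: one block (gm = 1), so the single block has size am = 2 → block sizes [2]

Assembling the blocks gives a Jordan form
J =
  [2, 1, 0, 0]
  [0, 2, 0, 0]
  [0, 0, 3, 1]
  [0, 0, 0, 3]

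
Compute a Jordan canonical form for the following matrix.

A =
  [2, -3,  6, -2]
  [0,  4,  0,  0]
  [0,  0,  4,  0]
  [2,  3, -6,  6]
J_2(4) ⊕ J_1(4) ⊕ J_1(4)

The characteristic polynomial is
  det(x·I − A) = x^4 - 16*x^3 + 96*x^2 - 256*x + 256 = (x - 4)^4

Eigenvalues and multiplicities (the geometric multiplicity of λ is n − rank(A − λI), which equals the number of Jordan blocks for λ):
  λ = 4: algebraic multiplicity = 4, geometric multiplicity = 3

Determining the block sizes for each eigenvalue:
  λ = 4: 3 blocks summing to 4 forces exactly one block of size 2 and the rest size 1 → block sizes [2, 1, 1]

Assembling the blocks gives a Jordan form
J =
  [4, 1, 0, 0]
  [0, 4, 0, 0]
  [0, 0, 4, 0]
  [0, 0, 0, 4]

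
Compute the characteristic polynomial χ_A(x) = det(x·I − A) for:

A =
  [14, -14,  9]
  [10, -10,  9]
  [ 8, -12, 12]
x^3 - 16*x^2 + 84*x - 144

Expanding det(x·I − A) (e.g. by cofactor expansion or by noting that A is similar to its Jordan form J, which has the same characteristic polynomial as A) gives
  χ_A(x) = x^3 - 16*x^2 + 84*x - 144
which factors as (x - 6)^2*(x - 4). The eigenvalues (with algebraic multiplicities) are λ = 4 with multiplicity 1, λ = 6 with multiplicity 2.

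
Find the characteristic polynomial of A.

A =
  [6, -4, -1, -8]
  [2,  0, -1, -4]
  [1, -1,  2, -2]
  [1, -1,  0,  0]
x^4 - 8*x^3 + 24*x^2 - 32*x + 16

Expanding det(x·I − A) (e.g. by cofactor expansion or by noting that A is similar to its Jordan form J, which has the same characteristic polynomial as A) gives
  χ_A(x) = x^4 - 8*x^3 + 24*x^2 - 32*x + 16
which factors as (x - 2)^4. The eigenvalues (with algebraic multiplicities) are λ = 2 with multiplicity 4.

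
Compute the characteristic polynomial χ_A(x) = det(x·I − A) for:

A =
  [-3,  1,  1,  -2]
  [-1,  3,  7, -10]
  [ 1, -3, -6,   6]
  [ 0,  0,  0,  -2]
x^4 + 8*x^3 + 24*x^2 + 32*x + 16

Expanding det(x·I − A) (e.g. by cofactor expansion or by noting that A is similar to its Jordan form J, which has the same characteristic polynomial as A) gives
  χ_A(x) = x^4 + 8*x^3 + 24*x^2 + 32*x + 16
which factors as (x + 2)^4. The eigenvalues (with algebraic multiplicities) are λ = -2 with multiplicity 4.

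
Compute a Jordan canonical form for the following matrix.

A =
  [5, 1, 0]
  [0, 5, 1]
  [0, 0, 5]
J_3(5)

The characteristic polynomial is
  det(x·I − A) = x^3 - 15*x^2 + 75*x - 125 = (x - 5)^3

Eigenvalues and multiplicities (the geometric multiplicity of λ is n − rank(A − λI), which equals the number of Jordan blocks for λ):
  λ = 5: algebraic multiplicity = 3, geometric multiplicity = 1

Determining the block sizes for each eigenvalue:
  λ = 5: one block (gm = 1), so the single block has size am = 3 → block sizes [3]

Assembling the blocks gives a Jordan form
J =
  [5, 1, 0]
  [0, 5, 1]
  [0, 0, 5]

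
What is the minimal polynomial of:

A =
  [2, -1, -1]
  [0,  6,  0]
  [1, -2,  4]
x^3 - 12*x^2 + 45*x - 54

The characteristic polynomial is χ_A(x) = (x - 6)*(x - 3)^2, so the eigenvalues are known. The minimal polynomial is
  m_A(x) = Π_λ (x − λ)^{k_λ}
where k_λ is the size of the *largest* Jordan block for λ (equivalently, the smallest k with (A − λI)^k v = 0 for every generalised eigenvector v of λ).

  λ = 3: largest Jordan block has size 2, contributing (x − 3)^2
  λ = 6: largest Jordan block has size 1, contributing (x − 6)

So m_A(x) = (x - 6)*(x - 3)^2 = x^3 - 12*x^2 + 45*x - 54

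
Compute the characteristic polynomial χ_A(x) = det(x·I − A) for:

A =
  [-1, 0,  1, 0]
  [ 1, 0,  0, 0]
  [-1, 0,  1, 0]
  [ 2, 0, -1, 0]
x^4

Expanding det(x·I − A) (e.g. by cofactor expansion or by noting that A is similar to its Jordan form J, which has the same characteristic polynomial as A) gives
  χ_A(x) = x^4
which factors as x^4. The eigenvalues (with algebraic multiplicities) are λ = 0 with multiplicity 4.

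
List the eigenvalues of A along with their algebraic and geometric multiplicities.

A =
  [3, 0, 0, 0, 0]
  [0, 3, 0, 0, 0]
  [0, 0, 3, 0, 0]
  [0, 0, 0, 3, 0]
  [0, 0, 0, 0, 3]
λ = 3: alg = 5, geom = 5

Step 1 — factor the characteristic polynomial to read off the algebraic multiplicities:
  χ_A(x) = (x - 3)^5

Step 2 — compute geometric multiplicities via the rank-nullity identity g(λ) = n − rank(A − λI):
  rank(A − (3)·I) = 0, so dim ker(A − (3)·I) = n − 0 = 5

Summary:
  λ = 3: algebraic multiplicity = 5, geometric multiplicity = 5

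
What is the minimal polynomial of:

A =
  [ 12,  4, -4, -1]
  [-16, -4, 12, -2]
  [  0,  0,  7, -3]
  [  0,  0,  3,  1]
x^3 - 12*x^2 + 48*x - 64

The characteristic polynomial is χ_A(x) = (x - 4)^4, so the eigenvalues are known. The minimal polynomial is
  m_A(x) = Π_λ (x − λ)^{k_λ}
where k_λ is the size of the *largest* Jordan block for λ (equivalently, the smallest k with (A − λI)^k v = 0 for every generalised eigenvector v of λ).

  λ = 4: largest Jordan block has size 3, contributing (x − 4)^3

So m_A(x) = (x - 4)^3 = x^3 - 12*x^2 + 48*x - 64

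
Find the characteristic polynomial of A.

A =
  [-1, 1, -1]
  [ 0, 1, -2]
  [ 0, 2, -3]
x^3 + 3*x^2 + 3*x + 1

Expanding det(x·I − A) (e.g. by cofactor expansion or by noting that A is similar to its Jordan form J, which has the same characteristic polynomial as A) gives
  χ_A(x) = x^3 + 3*x^2 + 3*x + 1
which factors as (x + 1)^3. The eigenvalues (with algebraic multiplicities) are λ = -1 with multiplicity 3.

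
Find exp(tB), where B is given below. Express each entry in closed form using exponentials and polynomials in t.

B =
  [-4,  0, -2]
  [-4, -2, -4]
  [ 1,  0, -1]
e^{tB} =
  [-exp(-2*t) + 2*exp(-3*t), 0, -2*exp(-2*t) + 2*exp(-3*t)]
  [-4*exp(-2*t) + 4*exp(-3*t), exp(-2*t), -4*exp(-2*t) + 4*exp(-3*t)]
  [exp(-2*t) - exp(-3*t), 0, 2*exp(-2*t) - exp(-3*t)]

Strategy: write B = P · J · P⁻¹ where J is a Jordan canonical form, so e^{tB} = P · e^{tJ} · P⁻¹, and e^{tJ} can be computed block-by-block.

B has Jordan form
J =
  [-3,  0,  0]
  [ 0, -2,  0]
  [ 0,  0, -2]
(up to reordering of blocks).

Per-block formulas:
  For a 1×1 block at λ = -2: exp(t · [-2]) = [e^(-2t)].
  For a 1×1 block at λ = -3: exp(t · [-3]) = [e^(-3t)].

After assembling e^{tJ} and conjugating by P, we get:

e^{tB} =
  [-exp(-2*t) + 2*exp(-3*t), 0, -2*exp(-2*t) + 2*exp(-3*t)]
  [-4*exp(-2*t) + 4*exp(-3*t), exp(-2*t), -4*exp(-2*t) + 4*exp(-3*t)]
  [exp(-2*t) - exp(-3*t), 0, 2*exp(-2*t) - exp(-3*t)]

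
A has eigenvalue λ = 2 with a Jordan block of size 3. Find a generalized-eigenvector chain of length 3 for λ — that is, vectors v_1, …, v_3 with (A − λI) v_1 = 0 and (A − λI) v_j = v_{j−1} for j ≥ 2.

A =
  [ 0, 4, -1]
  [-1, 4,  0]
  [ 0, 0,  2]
A Jordan chain for λ = 2 of length 3:
v_1 = (2, 1, 0)ᵀ
v_2 = (-1, 0, 0)ᵀ
v_3 = (0, 0, 1)ᵀ

Let N = A − (2)·I. We want v_3 with N^3 v_3 = 0 but N^2 v_3 ≠ 0; then v_{j-1} := N · v_j for j = 3, …, 2.

Pick v_3 = (0, 0, 1)ᵀ.
Then v_2 = N · v_3 = (-1, 0, 0)ᵀ.
Then v_1 = N · v_2 = (2, 1, 0)ᵀ.

Sanity check: (A − (2)·I) v_1 = (0, 0, 0)ᵀ = 0. ✓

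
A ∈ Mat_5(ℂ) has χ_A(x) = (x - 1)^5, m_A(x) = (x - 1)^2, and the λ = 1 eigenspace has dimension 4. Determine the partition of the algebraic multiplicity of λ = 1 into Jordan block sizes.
Block sizes for λ = 1: [2, 1, 1, 1]

Step 1 — from the characteristic polynomial, algebraic multiplicity of λ = 1 is 5. From dim ker(A − (1)·I) = 4, there are exactly 4 Jordan blocks for λ = 1.
Step 2 — from the minimal polynomial, the factor (x − 1)^2 tells us the largest block for λ = 1 has size 2.
Step 3 — with total size 5, 4 blocks, and largest block 2, the block sizes (in nonincreasing order) are [2, 1, 1, 1].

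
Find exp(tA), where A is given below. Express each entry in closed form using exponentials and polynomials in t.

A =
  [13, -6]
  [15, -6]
e^{tA} =
  [10*exp(4*t) - 9*exp(3*t), -6*exp(4*t) + 6*exp(3*t)]
  [15*exp(4*t) - 15*exp(3*t), -9*exp(4*t) + 10*exp(3*t)]

Strategy: write A = P · J · P⁻¹ where J is a Jordan canonical form, so e^{tA} = P · e^{tJ} · P⁻¹, and e^{tJ} can be computed block-by-block.

A has Jordan form
J =
  [3, 0]
  [0, 4]
(up to reordering of blocks).

Per-block formulas:
  For a 1×1 block at λ = 3: exp(t · [3]) = [e^(3t)].
  For a 1×1 block at λ = 4: exp(t · [4]) = [e^(4t)].

After assembling e^{tJ} and conjugating by P, we get:

e^{tA} =
  [10*exp(4*t) - 9*exp(3*t), -6*exp(4*t) + 6*exp(3*t)]
  [15*exp(4*t) - 15*exp(3*t), -9*exp(4*t) + 10*exp(3*t)]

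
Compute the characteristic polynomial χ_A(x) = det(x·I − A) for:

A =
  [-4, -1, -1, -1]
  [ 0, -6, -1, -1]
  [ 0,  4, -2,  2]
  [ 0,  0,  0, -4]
x^4 + 16*x^3 + 96*x^2 + 256*x + 256

Expanding det(x·I − A) (e.g. by cofactor expansion or by noting that A is similar to its Jordan form J, which has the same characteristic polynomial as A) gives
  χ_A(x) = x^4 + 16*x^3 + 96*x^2 + 256*x + 256
which factors as (x + 4)^4. The eigenvalues (with algebraic multiplicities) are λ = -4 with multiplicity 4.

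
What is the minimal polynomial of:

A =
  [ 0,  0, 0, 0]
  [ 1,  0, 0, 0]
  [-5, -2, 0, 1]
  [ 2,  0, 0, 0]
x^2

The characteristic polynomial is χ_A(x) = x^4, so the eigenvalues are known. The minimal polynomial is
  m_A(x) = Π_λ (x − λ)^{k_λ}
where k_λ is the size of the *largest* Jordan block for λ (equivalently, the smallest k with (A − λI)^k v = 0 for every generalised eigenvector v of λ).

  λ = 0: largest Jordan block has size 2, contributing (x − 0)^2

So m_A(x) = x^2 = x^2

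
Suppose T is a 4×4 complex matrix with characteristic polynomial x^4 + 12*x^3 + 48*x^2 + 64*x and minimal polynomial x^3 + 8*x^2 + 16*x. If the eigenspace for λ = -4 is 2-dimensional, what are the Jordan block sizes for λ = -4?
Block sizes for λ = -4: [2, 1]

Step 1 — from the characteristic polynomial, algebraic multiplicity of λ = -4 is 3. From dim ker(T − (-4)·I) = 2, there are exactly 2 Jordan blocks for λ = -4.
Step 2 — from the minimal polynomial, the factor (x + 4)^2 tells us the largest block for λ = -4 has size 2.
Step 3 — with total size 3, 2 blocks, and largest block 2, the block sizes (in nonincreasing order) are [2, 1].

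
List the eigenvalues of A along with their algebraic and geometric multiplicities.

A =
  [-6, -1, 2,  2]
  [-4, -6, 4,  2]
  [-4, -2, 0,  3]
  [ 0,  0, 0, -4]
λ = -4: alg = 4, geom = 2

Step 1 — factor the characteristic polynomial to read off the algebraic multiplicities:
  χ_A(x) = (x + 4)^4

Step 2 — compute geometric multiplicities via the rank-nullity identity g(λ) = n − rank(A − λI):
  rank(A − (-4)·I) = 2, so dim ker(A − (-4)·I) = n − 2 = 2

Summary:
  λ = -4: algebraic multiplicity = 4, geometric multiplicity = 2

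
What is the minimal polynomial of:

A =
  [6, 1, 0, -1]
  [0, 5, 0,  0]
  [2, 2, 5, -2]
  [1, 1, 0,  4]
x^2 - 10*x + 25

The characteristic polynomial is χ_A(x) = (x - 5)^4, so the eigenvalues are known. The minimal polynomial is
  m_A(x) = Π_λ (x − λ)^{k_λ}
where k_λ is the size of the *largest* Jordan block for λ (equivalently, the smallest k with (A − λI)^k v = 0 for every generalised eigenvector v of λ).

  λ = 5: largest Jordan block has size 2, contributing (x − 5)^2

So m_A(x) = (x - 5)^2 = x^2 - 10*x + 25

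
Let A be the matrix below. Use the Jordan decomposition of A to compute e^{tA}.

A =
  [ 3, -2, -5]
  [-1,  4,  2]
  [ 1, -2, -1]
e^{tA} =
  [-t^2*exp(2*t) + t*exp(2*t) + exp(2*t), 2*t^2*exp(2*t) - 2*t*exp(2*t), 3*t^2*exp(2*t) - 5*t*exp(2*t)]
  [-t^2*exp(2*t)/2 - t*exp(2*t), t^2*exp(2*t) + 2*t*exp(2*t) + exp(2*t), 3*t^2*exp(2*t)/2 + 2*t*exp(2*t)]
  [t*exp(2*t), -2*t*exp(2*t), -3*t*exp(2*t) + exp(2*t)]

Strategy: write A = P · J · P⁻¹ where J is a Jordan canonical form, so e^{tA} = P · e^{tJ} · P⁻¹, and e^{tJ} can be computed block-by-block.

A has Jordan form
J =
  [2, 1, 0]
  [0, 2, 1]
  [0, 0, 2]
(up to reordering of blocks).

Per-block formulas:
  For a 3×3 Jordan block J_3(2): exp(t · J_3(2)) = e^(2t)·(I + t·N + (t^2/2)·N^2), where N is the 3×3 nilpotent shift.

After assembling e^{tJ} and conjugating by P, we get:

e^{tA} =
  [-t^2*exp(2*t) + t*exp(2*t) + exp(2*t), 2*t^2*exp(2*t) - 2*t*exp(2*t), 3*t^2*exp(2*t) - 5*t*exp(2*t)]
  [-t^2*exp(2*t)/2 - t*exp(2*t), t^2*exp(2*t) + 2*t*exp(2*t) + exp(2*t), 3*t^2*exp(2*t)/2 + 2*t*exp(2*t)]
  [t*exp(2*t), -2*t*exp(2*t), -3*t*exp(2*t) + exp(2*t)]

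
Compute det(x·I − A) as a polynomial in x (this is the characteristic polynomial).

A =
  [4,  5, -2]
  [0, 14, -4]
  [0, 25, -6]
x^3 - 12*x^2 + 48*x - 64

Expanding det(x·I − A) (e.g. by cofactor expansion or by noting that A is similar to its Jordan form J, which has the same characteristic polynomial as A) gives
  χ_A(x) = x^3 - 12*x^2 + 48*x - 64
which factors as (x - 4)^3. The eigenvalues (with algebraic multiplicities) are λ = 4 with multiplicity 3.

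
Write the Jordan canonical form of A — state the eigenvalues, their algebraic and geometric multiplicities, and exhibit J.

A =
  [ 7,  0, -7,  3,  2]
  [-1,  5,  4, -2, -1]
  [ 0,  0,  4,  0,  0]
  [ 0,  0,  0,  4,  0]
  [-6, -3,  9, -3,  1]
J_2(4) ⊕ J_1(4) ⊕ J_1(4) ⊕ J_1(5)

The characteristic polynomial is
  det(x·I − A) = x^5 - 21*x^4 + 176*x^3 - 736*x^2 + 1536*x - 1280 = (x - 5)*(x - 4)^4

Eigenvalues and multiplicities (the geometric multiplicity of λ is n − rank(A − λI), which equals the number of Jordan blocks for λ):
  λ = 4: algebraic multiplicity = 4, geometric multiplicity = 3
  λ = 5: algebraic multiplicity = 1, geometric multiplicity = 1

Determining the block sizes for each eigenvalue:
  λ = 4: 3 blocks summing to 4 forces exactly one block of size 2 and the rest size 1 → block sizes [2, 1, 1]
  λ = 5: one block (gm = 1), so the single block has size am = 1 → block sizes [1]

Assembling the blocks gives a Jordan form
J =
  [4, 1, 0, 0, 0]
  [0, 4, 0, 0, 0]
  [0, 0, 4, 0, 0]
  [0, 0, 0, 4, 0]
  [0, 0, 0, 0, 5]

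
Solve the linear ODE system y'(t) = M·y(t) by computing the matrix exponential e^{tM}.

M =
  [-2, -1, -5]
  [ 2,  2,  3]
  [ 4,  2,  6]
e^{tM} =
  [-3*t^2*exp(2*t) - 4*t*exp(2*t) + exp(2*t), -3*t^2*exp(2*t) - t*exp(2*t), -3*t^2*exp(2*t)/2 - 5*t*exp(2*t)]
  [2*t^2*exp(2*t) + 2*t*exp(2*t), 2*t^2*exp(2*t) + exp(2*t), t^2*exp(2*t) + 3*t*exp(2*t)]
  [2*t^2*exp(2*t) + 4*t*exp(2*t), 2*t^2*exp(2*t) + 2*t*exp(2*t), t^2*exp(2*t) + 4*t*exp(2*t) + exp(2*t)]

Strategy: write M = P · J · P⁻¹ where J is a Jordan canonical form, so e^{tM} = P · e^{tJ} · P⁻¹, and e^{tJ} can be computed block-by-block.

M has Jordan form
J =
  [2, 1, 0]
  [0, 2, 1]
  [0, 0, 2]
(up to reordering of blocks).

Per-block formulas:
  For a 3×3 Jordan block J_3(2): exp(t · J_3(2)) = e^(2t)·(I + t·N + (t^2/2)·N^2), where N is the 3×3 nilpotent shift.

After assembling e^{tJ} and conjugating by P, we get:

e^{tM} =
  [-3*t^2*exp(2*t) - 4*t*exp(2*t) + exp(2*t), -3*t^2*exp(2*t) - t*exp(2*t), -3*t^2*exp(2*t)/2 - 5*t*exp(2*t)]
  [2*t^2*exp(2*t) + 2*t*exp(2*t), 2*t^2*exp(2*t) + exp(2*t), t^2*exp(2*t) + 3*t*exp(2*t)]
  [2*t^2*exp(2*t) + 4*t*exp(2*t), 2*t^2*exp(2*t) + 2*t*exp(2*t), t^2*exp(2*t) + 4*t*exp(2*t) + exp(2*t)]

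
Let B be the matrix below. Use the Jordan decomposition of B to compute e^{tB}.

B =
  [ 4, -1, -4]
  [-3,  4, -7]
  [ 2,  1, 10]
e^{tB} =
  [-t^2*exp(6*t)/2 - 2*t*exp(6*t) + exp(6*t), -t*exp(6*t), -t^2*exp(6*t)/2 - 4*t*exp(6*t)]
  [-t^2*exp(6*t) - 3*t*exp(6*t), -2*t*exp(6*t) + exp(6*t), -t^2*exp(6*t) - 7*t*exp(6*t)]
  [t^2*exp(6*t)/2 + 2*t*exp(6*t), t*exp(6*t), t^2*exp(6*t)/2 + 4*t*exp(6*t) + exp(6*t)]

Strategy: write B = P · J · P⁻¹ where J is a Jordan canonical form, so e^{tB} = P · e^{tJ} · P⁻¹, and e^{tJ} can be computed block-by-block.

B has Jordan form
J =
  [6, 1, 0]
  [0, 6, 1]
  [0, 0, 6]
(up to reordering of blocks).

Per-block formulas:
  For a 3×3 Jordan block J_3(6): exp(t · J_3(6)) = e^(6t)·(I + t·N + (t^2/2)·N^2), where N is the 3×3 nilpotent shift.

After assembling e^{tJ} and conjugating by P, we get:

e^{tB} =
  [-t^2*exp(6*t)/2 - 2*t*exp(6*t) + exp(6*t), -t*exp(6*t), -t^2*exp(6*t)/2 - 4*t*exp(6*t)]
  [-t^2*exp(6*t) - 3*t*exp(6*t), -2*t*exp(6*t) + exp(6*t), -t^2*exp(6*t) - 7*t*exp(6*t)]
  [t^2*exp(6*t)/2 + 2*t*exp(6*t), t*exp(6*t), t^2*exp(6*t)/2 + 4*t*exp(6*t) + exp(6*t)]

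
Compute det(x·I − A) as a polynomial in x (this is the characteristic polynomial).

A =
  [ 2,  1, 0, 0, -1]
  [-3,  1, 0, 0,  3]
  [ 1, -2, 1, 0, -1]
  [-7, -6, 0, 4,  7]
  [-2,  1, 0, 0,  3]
x^5 - 11*x^4 + 43*x^3 - 73*x^2 + 56*x - 16

Expanding det(x·I − A) (e.g. by cofactor expansion or by noting that A is similar to its Jordan form J, which has the same characteristic polynomial as A) gives
  χ_A(x) = x^5 - 11*x^4 + 43*x^3 - 73*x^2 + 56*x - 16
which factors as (x - 4)^2*(x - 1)^3. The eigenvalues (with algebraic multiplicities) are λ = 1 with multiplicity 3, λ = 4 with multiplicity 2.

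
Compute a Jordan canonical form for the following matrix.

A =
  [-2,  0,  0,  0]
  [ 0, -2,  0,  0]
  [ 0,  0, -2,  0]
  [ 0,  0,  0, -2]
J_1(-2) ⊕ J_1(-2) ⊕ J_1(-2) ⊕ J_1(-2)

The characteristic polynomial is
  det(x·I − A) = x^4 + 8*x^3 + 24*x^2 + 32*x + 16 = (x + 2)^4

Eigenvalues and multiplicities (the geometric multiplicity of λ is n − rank(A − λI), which equals the number of Jordan blocks for λ):
  λ = -2: algebraic multiplicity = 4, geometric multiplicity = 4

Determining the block sizes for each eigenvalue:
  λ = -2: gm = am = 4, so every block has size 1 → block sizes [1, 1, 1, 1]

Assembling the blocks gives a Jordan form
J =
  [-2,  0,  0,  0]
  [ 0, -2,  0,  0]
  [ 0,  0, -2,  0]
  [ 0,  0,  0, -2]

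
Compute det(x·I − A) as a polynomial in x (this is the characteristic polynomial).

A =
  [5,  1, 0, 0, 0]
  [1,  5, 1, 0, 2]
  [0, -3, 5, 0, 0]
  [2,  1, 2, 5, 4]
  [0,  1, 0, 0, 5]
x^5 - 25*x^4 + 250*x^3 - 1250*x^2 + 3125*x - 3125

Expanding det(x·I − A) (e.g. by cofactor expansion or by noting that A is similar to its Jordan form J, which has the same characteristic polynomial as A) gives
  χ_A(x) = x^5 - 25*x^4 + 250*x^3 - 1250*x^2 + 3125*x - 3125
which factors as (x - 5)^5. The eigenvalues (with algebraic multiplicities) are λ = 5 with multiplicity 5.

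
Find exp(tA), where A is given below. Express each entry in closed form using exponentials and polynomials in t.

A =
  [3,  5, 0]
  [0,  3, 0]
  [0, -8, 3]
e^{tA} =
  [exp(3*t), 5*t*exp(3*t), 0]
  [0, exp(3*t), 0]
  [0, -8*t*exp(3*t), exp(3*t)]

Strategy: write A = P · J · P⁻¹ where J is a Jordan canonical form, so e^{tA} = P · e^{tJ} · P⁻¹, and e^{tJ} can be computed block-by-block.

A has Jordan form
J =
  [3, 1, 0]
  [0, 3, 0]
  [0, 0, 3]
(up to reordering of blocks).

Per-block formulas:
  For a 2×2 Jordan block J_2(3): exp(t · J_2(3)) = e^(3t)·(I + t·N), where N is the 2×2 nilpotent shift.
  For a 1×1 block at λ = 3: exp(t · [3]) = [e^(3t)].

After assembling e^{tJ} and conjugating by P, we get:

e^{tA} =
  [exp(3*t), 5*t*exp(3*t), 0]
  [0, exp(3*t), 0]
  [0, -8*t*exp(3*t), exp(3*t)]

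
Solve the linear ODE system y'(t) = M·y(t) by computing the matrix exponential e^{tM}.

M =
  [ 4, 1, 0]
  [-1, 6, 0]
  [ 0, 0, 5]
e^{tM} =
  [-t*exp(5*t) + exp(5*t), t*exp(5*t), 0]
  [-t*exp(5*t), t*exp(5*t) + exp(5*t), 0]
  [0, 0, exp(5*t)]

Strategy: write M = P · J · P⁻¹ where J is a Jordan canonical form, so e^{tM} = P · e^{tJ} · P⁻¹, and e^{tJ} can be computed block-by-block.

M has Jordan form
J =
  [5, 1, 0]
  [0, 5, 0]
  [0, 0, 5]
(up to reordering of blocks).

Per-block formulas:
  For a 1×1 block at λ = 5: exp(t · [5]) = [e^(5t)].
  For a 2×2 Jordan block J_2(5): exp(t · J_2(5)) = e^(5t)·(I + t·N), where N is the 2×2 nilpotent shift.

After assembling e^{tJ} and conjugating by P, we get:

e^{tM} =
  [-t*exp(5*t) + exp(5*t), t*exp(5*t), 0]
  [-t*exp(5*t), t*exp(5*t) + exp(5*t), 0]
  [0, 0, exp(5*t)]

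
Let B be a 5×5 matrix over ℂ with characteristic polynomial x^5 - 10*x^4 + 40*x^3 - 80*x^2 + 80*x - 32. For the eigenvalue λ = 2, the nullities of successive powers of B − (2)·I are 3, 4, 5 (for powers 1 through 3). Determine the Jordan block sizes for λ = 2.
Block sizes for λ = 2: [3, 1, 1]

From the dimensions of kernels of powers, the number of Jordan blocks of size at least j is d_j − d_{j−1} where d_j = dim ker(N^j) (with d_0 = 0). Computing the differences gives [3, 1, 1].
The number of blocks of size exactly k is (#blocks of size ≥ k) − (#blocks of size ≥ k + 1), so the partition is: 2 block(s) of size 1, 1 block(s) of size 3.
In nonincreasing order the block sizes are [3, 1, 1].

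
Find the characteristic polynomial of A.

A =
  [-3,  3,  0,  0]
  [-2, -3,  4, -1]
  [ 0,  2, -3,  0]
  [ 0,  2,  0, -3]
x^4 + 12*x^3 + 54*x^2 + 108*x + 81

Expanding det(x·I − A) (e.g. by cofactor expansion or by noting that A is similar to its Jordan form J, which has the same characteristic polynomial as A) gives
  χ_A(x) = x^4 + 12*x^3 + 54*x^2 + 108*x + 81
which factors as (x + 3)^4. The eigenvalues (with algebraic multiplicities) are λ = -3 with multiplicity 4.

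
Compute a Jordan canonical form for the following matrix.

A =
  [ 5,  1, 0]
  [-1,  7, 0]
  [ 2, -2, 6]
J_2(6) ⊕ J_1(6)

The characteristic polynomial is
  det(x·I − A) = x^3 - 18*x^2 + 108*x - 216 = (x - 6)^3

Eigenvalues and multiplicities (the geometric multiplicity of λ is n − rank(A − λI), which equals the number of Jordan blocks for λ):
  λ = 6: algebraic multiplicity = 3, geometric multiplicity = 2

Determining the block sizes for each eigenvalue:
  λ = 6: 2 blocks summing to 3 forces exactly one block of size 2 and the rest size 1 → block sizes [2, 1]

Assembling the blocks gives a Jordan form
J =
  [6, 1, 0]
  [0, 6, 0]
  [0, 0, 6]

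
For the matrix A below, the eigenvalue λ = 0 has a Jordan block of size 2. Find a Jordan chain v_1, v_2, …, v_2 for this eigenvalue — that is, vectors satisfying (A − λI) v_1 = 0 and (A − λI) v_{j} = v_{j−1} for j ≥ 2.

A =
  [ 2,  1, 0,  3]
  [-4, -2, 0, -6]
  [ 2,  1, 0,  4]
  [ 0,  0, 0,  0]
A Jordan chain for λ = 0 of length 2:
v_1 = (2, -4, 2, 0)ᵀ
v_2 = (1, 0, 0, 0)ᵀ

Let N = A − (0)·I. We want v_2 with N^2 v_2 = 0 but N^1 v_2 ≠ 0; then v_{j-1} := N · v_j for j = 2, …, 2.

Pick v_2 = (1, 0, 0, 0)ᵀ.
Then v_1 = N · v_2 = (2, -4, 2, 0)ᵀ.

Sanity check: (A − (0)·I) v_1 = (0, 0, 0, 0)ᵀ = 0. ✓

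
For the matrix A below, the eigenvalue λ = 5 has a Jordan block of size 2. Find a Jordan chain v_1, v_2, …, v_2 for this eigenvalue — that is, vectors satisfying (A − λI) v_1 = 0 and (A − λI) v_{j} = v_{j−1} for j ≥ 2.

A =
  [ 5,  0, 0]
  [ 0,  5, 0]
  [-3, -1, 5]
A Jordan chain for λ = 5 of length 2:
v_1 = (0, 0, -3)ᵀ
v_2 = (1, 0, 0)ᵀ

Let N = A − (5)·I. We want v_2 with N^2 v_2 = 0 but N^1 v_2 ≠ 0; then v_{j-1} := N · v_j for j = 2, …, 2.

Pick v_2 = (1, 0, 0)ᵀ.
Then v_1 = N · v_2 = (0, 0, -3)ᵀ.

Sanity check: (A − (5)·I) v_1 = (0, 0, 0)ᵀ = 0. ✓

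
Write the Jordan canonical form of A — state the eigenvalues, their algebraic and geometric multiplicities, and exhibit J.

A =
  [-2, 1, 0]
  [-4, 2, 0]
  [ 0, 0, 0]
J_2(0) ⊕ J_1(0)

The characteristic polynomial is
  det(x·I − A) = x^3

Eigenvalues and multiplicities (the geometric multiplicity of λ is n − rank(A − λI), which equals the number of Jordan blocks for λ):
  λ = 0: algebraic multiplicity = 3, geometric multiplicity = 2

Determining the block sizes for each eigenvalue:
  λ = 0: 2 blocks summing to 3 forces exactly one block of size 2 and the rest size 1 → block sizes [2, 1]

Assembling the blocks gives a Jordan form
J =
  [0, 1, 0]
  [0, 0, 0]
  [0, 0, 0]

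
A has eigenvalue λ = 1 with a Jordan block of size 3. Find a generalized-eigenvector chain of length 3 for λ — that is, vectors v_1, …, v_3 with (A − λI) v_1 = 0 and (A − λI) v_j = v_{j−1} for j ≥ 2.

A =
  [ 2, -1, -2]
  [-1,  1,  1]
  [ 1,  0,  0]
A Jordan chain for λ = 1 of length 3:
v_1 = (-1, 1, -1)ᵀ
v_2 = (-1, 0, 0)ᵀ
v_3 = (0, 1, 0)ᵀ

Let N = A − (1)·I. We want v_3 with N^3 v_3 = 0 but N^2 v_3 ≠ 0; then v_{j-1} := N · v_j for j = 3, …, 2.

Pick v_3 = (0, 1, 0)ᵀ.
Then v_2 = N · v_3 = (-1, 0, 0)ᵀ.
Then v_1 = N · v_2 = (-1, 1, -1)ᵀ.

Sanity check: (A − (1)·I) v_1 = (0, 0, 0)ᵀ = 0. ✓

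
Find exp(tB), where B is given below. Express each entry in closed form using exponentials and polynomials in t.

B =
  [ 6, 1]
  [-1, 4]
e^{tB} =
  [t*exp(5*t) + exp(5*t), t*exp(5*t)]
  [-t*exp(5*t), -t*exp(5*t) + exp(5*t)]

Strategy: write B = P · J · P⁻¹ where J is a Jordan canonical form, so e^{tB} = P · e^{tJ} · P⁻¹, and e^{tJ} can be computed block-by-block.

B has Jordan form
J =
  [5, 1]
  [0, 5]
(up to reordering of blocks).

Per-block formulas:
  For a 2×2 Jordan block J_2(5): exp(t · J_2(5)) = e^(5t)·(I + t·N), where N is the 2×2 nilpotent shift.

After assembling e^{tJ} and conjugating by P, we get:

e^{tB} =
  [t*exp(5*t) + exp(5*t), t*exp(5*t)]
  [-t*exp(5*t), -t*exp(5*t) + exp(5*t)]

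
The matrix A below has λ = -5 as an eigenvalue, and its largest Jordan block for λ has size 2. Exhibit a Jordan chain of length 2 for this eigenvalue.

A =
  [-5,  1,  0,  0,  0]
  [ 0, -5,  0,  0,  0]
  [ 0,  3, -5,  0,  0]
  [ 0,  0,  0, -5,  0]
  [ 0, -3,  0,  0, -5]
A Jordan chain for λ = -5 of length 2:
v_1 = (1, 0, 3, 0, -3)ᵀ
v_2 = (0, 1, 0, 0, 0)ᵀ

Let N = A − (-5)·I. We want v_2 with N^2 v_2 = 0 but N^1 v_2 ≠ 0; then v_{j-1} := N · v_j for j = 2, …, 2.

Pick v_2 = (0, 1, 0, 0, 0)ᵀ.
Then v_1 = N · v_2 = (1, 0, 3, 0, -3)ᵀ.

Sanity check: (A − (-5)·I) v_1 = (0, 0, 0, 0, 0)ᵀ = 0. ✓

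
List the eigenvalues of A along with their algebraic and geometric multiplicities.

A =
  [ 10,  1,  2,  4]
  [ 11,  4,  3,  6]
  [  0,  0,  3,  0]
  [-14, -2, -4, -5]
λ = 3: alg = 4, geom = 2

Step 1 — factor the characteristic polynomial to read off the algebraic multiplicities:
  χ_A(x) = (x - 3)^4

Step 2 — compute geometric multiplicities via the rank-nullity identity g(λ) = n − rank(A − λI):
  rank(A − (3)·I) = 2, so dim ker(A − (3)·I) = n − 2 = 2

Summary:
  λ = 3: algebraic multiplicity = 4, geometric multiplicity = 2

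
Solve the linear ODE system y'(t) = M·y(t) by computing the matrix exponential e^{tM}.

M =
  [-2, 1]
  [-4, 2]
e^{tM} =
  [1 - 2*t, t]
  [-4*t, 2*t + 1]

Strategy: write M = P · J · P⁻¹ where J is a Jordan canonical form, so e^{tM} = P · e^{tJ} · P⁻¹, and e^{tJ} can be computed block-by-block.

M has Jordan form
J =
  [0, 1]
  [0, 0]
(up to reordering of blocks).

Per-block formulas:
  For a 2×2 Jordan block J_2(0): exp(t · J_2(0)) = e^(0t)·(I + t·N), where N is the 2×2 nilpotent shift.

After assembling e^{tJ} and conjugating by P, we get:

e^{tM} =
  [1 - 2*t, t]
  [-4*t, 2*t + 1]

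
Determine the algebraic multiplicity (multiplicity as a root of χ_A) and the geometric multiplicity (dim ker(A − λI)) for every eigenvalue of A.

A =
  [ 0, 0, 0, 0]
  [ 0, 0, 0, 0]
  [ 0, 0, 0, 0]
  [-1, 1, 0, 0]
λ = 0: alg = 4, geom = 3

Step 1 — factor the characteristic polynomial to read off the algebraic multiplicities:
  χ_A(x) = x^4

Step 2 — compute geometric multiplicities via the rank-nullity identity g(λ) = n − rank(A − λI):
  rank(A − (0)·I) = 1, so dim ker(A − (0)·I) = n − 1 = 3

Summary:
  λ = 0: algebraic multiplicity = 4, geometric multiplicity = 3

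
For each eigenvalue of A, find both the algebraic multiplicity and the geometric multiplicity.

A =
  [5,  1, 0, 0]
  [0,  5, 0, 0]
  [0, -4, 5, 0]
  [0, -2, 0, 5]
λ = 5: alg = 4, geom = 3

Step 1 — factor the characteristic polynomial to read off the algebraic multiplicities:
  χ_A(x) = (x - 5)^4

Step 2 — compute geometric multiplicities via the rank-nullity identity g(λ) = n − rank(A − λI):
  rank(A − (5)·I) = 1, so dim ker(A − (5)·I) = n − 1 = 3

Summary:
  λ = 5: algebraic multiplicity = 4, geometric multiplicity = 3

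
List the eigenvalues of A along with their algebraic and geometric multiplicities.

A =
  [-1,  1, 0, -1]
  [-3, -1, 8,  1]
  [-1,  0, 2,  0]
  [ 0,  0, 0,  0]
λ = 0: alg = 4, geom = 2

Step 1 — factor the characteristic polynomial to read off the algebraic multiplicities:
  χ_A(x) = x^4

Step 2 — compute geometric multiplicities via the rank-nullity identity g(λ) = n − rank(A − λI):
  rank(A − (0)·I) = 2, so dim ker(A − (0)·I) = n − 2 = 2

Summary:
  λ = 0: algebraic multiplicity = 4, geometric multiplicity = 2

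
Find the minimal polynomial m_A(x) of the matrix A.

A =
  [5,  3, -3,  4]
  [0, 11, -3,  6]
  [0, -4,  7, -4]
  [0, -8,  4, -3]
x^3 - 15*x^2 + 75*x - 125

The characteristic polynomial is χ_A(x) = (x - 5)^4, so the eigenvalues are known. The minimal polynomial is
  m_A(x) = Π_λ (x − λ)^{k_λ}
where k_λ is the size of the *largest* Jordan block for λ (equivalently, the smallest k with (A − λI)^k v = 0 for every generalised eigenvector v of λ).

  λ = 5: largest Jordan block has size 3, contributing (x − 5)^3

So m_A(x) = (x - 5)^3 = x^3 - 15*x^2 + 75*x - 125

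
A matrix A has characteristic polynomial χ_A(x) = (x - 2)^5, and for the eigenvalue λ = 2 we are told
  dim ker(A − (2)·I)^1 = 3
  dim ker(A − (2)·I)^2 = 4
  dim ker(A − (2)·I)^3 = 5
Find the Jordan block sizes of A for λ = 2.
Block sizes for λ = 2: [3, 1, 1]

From the dimensions of kernels of powers, the number of Jordan blocks of size at least j is d_j − d_{j−1} where d_j = dim ker(N^j) (with d_0 = 0). Computing the differences gives [3, 1, 1].
The number of blocks of size exactly k is (#blocks of size ≥ k) − (#blocks of size ≥ k + 1), so the partition is: 2 block(s) of size 1, 1 block(s) of size 3.
In nonincreasing order the block sizes are [3, 1, 1].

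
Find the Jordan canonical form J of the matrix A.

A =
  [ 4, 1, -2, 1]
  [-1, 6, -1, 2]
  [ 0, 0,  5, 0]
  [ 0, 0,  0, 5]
J_3(5) ⊕ J_1(5)

The characteristic polynomial is
  det(x·I − A) = x^4 - 20*x^3 + 150*x^2 - 500*x + 625 = (x - 5)^4

Eigenvalues and multiplicities (the geometric multiplicity of λ is n − rank(A − λI), which equals the number of Jordan blocks for λ):
  λ = 5: algebraic multiplicity = 4, geometric multiplicity = 2

Determining the block sizes for each eigenvalue:
  λ = 5: with am = 4 and gm = 2, the partition is not yet determined (e.g. several partitions of 4 into 2 parts exist). Let N = A − (5)·I. Computing rank(N^1) = 2, rank(N^2) = 1, rank(N^3) = 0; the number of blocks of size ≥ j is rank(N^{j−1}) − rank(N^j), giving [2, 1, 1]. So we have 1 block(s) of size 3, 1 block(s) of size 1 → block sizes [3, 1]

Assembling the blocks gives a Jordan form
J =
  [5, 1, 0, 0]
  [0, 5, 1, 0]
  [0, 0, 5, 0]
  [0, 0, 0, 5]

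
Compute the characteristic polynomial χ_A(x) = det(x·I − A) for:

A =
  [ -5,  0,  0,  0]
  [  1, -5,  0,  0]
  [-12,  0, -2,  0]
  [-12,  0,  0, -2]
x^4 + 14*x^3 + 69*x^2 + 140*x + 100

Expanding det(x·I − A) (e.g. by cofactor expansion or by noting that A is similar to its Jordan form J, which has the same characteristic polynomial as A) gives
  χ_A(x) = x^4 + 14*x^3 + 69*x^2 + 140*x + 100
which factors as (x + 2)^2*(x + 5)^2. The eigenvalues (with algebraic multiplicities) are λ = -5 with multiplicity 2, λ = -2 with multiplicity 2.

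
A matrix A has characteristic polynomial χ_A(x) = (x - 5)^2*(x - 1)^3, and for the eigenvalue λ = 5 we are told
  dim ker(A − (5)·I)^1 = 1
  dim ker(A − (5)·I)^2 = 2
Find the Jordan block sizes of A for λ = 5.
Block sizes for λ = 5: [2]

From the dimensions of kernels of powers, the number of Jordan blocks of size at least j is d_j − d_{j−1} where d_j = dim ker(N^j) (with d_0 = 0). Computing the differences gives [1, 1].
The number of blocks of size exactly k is (#blocks of size ≥ k) − (#blocks of size ≥ k + 1), so the partition is: 1 block(s) of size 2.
In nonincreasing order the block sizes are [2].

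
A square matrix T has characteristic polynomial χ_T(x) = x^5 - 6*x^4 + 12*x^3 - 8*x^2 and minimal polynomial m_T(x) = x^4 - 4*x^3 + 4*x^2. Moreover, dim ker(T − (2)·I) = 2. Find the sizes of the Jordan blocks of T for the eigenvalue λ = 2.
Block sizes for λ = 2: [2, 1]

Step 1 — from the characteristic polynomial, algebraic multiplicity of λ = 2 is 3. From dim ker(T − (2)·I) = 2, there are exactly 2 Jordan blocks for λ = 2.
Step 2 — from the minimal polynomial, the factor (x − 2)^2 tells us the largest block for λ = 2 has size 2.
Step 3 — with total size 3, 2 blocks, and largest block 2, the block sizes (in nonincreasing order) are [2, 1].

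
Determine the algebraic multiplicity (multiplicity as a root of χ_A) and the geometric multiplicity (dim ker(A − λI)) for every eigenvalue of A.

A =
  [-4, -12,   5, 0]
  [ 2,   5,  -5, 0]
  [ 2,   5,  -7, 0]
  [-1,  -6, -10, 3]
λ = -2: alg = 3, geom = 1; λ = 3: alg = 1, geom = 1

Step 1 — factor the characteristic polynomial to read off the algebraic multiplicities:
  χ_A(x) = (x - 3)*(x + 2)^3

Step 2 — compute geometric multiplicities via the rank-nullity identity g(λ) = n − rank(A − λI):
  rank(A − (-2)·I) = 3, so dim ker(A − (-2)·I) = n − 3 = 1
  rank(A − (3)·I) = 3, so dim ker(A − (3)·I) = n − 3 = 1

Summary:
  λ = -2: algebraic multiplicity = 3, geometric multiplicity = 1
  λ = 3: algebraic multiplicity = 1, geometric multiplicity = 1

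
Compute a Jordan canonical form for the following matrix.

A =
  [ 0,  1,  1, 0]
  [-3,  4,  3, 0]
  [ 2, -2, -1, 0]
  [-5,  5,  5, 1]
J_2(1) ⊕ J_1(1) ⊕ J_1(1)

The characteristic polynomial is
  det(x·I − A) = x^4 - 4*x^3 + 6*x^2 - 4*x + 1 = (x - 1)^4

Eigenvalues and multiplicities (the geometric multiplicity of λ is n − rank(A − λI), which equals the number of Jordan blocks for λ):
  λ = 1: algebraic multiplicity = 4, geometric multiplicity = 3

Determining the block sizes for each eigenvalue:
  λ = 1: 3 blocks summing to 4 forces exactly one block of size 2 and the rest size 1 → block sizes [2, 1, 1]

Assembling the blocks gives a Jordan form
J =
  [1, 1, 0, 0]
  [0, 1, 0, 0]
  [0, 0, 1, 0]
  [0, 0, 0, 1]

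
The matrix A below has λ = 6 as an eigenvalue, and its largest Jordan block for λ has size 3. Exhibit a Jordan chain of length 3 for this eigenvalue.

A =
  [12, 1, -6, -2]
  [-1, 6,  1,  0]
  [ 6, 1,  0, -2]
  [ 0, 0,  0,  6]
A Jordan chain for λ = 6 of length 3:
v_1 = (-1, 0, -1, 0)ᵀ
v_2 = (6, -1, 6, 0)ᵀ
v_3 = (1, 0, 0, 0)ᵀ

Let N = A − (6)·I. We want v_3 with N^3 v_3 = 0 but N^2 v_3 ≠ 0; then v_{j-1} := N · v_j for j = 3, …, 2.

Pick v_3 = (1, 0, 0, 0)ᵀ.
Then v_2 = N · v_3 = (6, -1, 6, 0)ᵀ.
Then v_1 = N · v_2 = (-1, 0, -1, 0)ᵀ.

Sanity check: (A − (6)·I) v_1 = (0, 0, 0, 0)ᵀ = 0. ✓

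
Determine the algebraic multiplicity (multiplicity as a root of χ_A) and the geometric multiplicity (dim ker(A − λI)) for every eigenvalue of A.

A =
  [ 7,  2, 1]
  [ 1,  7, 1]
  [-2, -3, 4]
λ = 6: alg = 3, geom = 1

Step 1 — factor the characteristic polynomial to read off the algebraic multiplicities:
  χ_A(x) = (x - 6)^3

Step 2 — compute geometric multiplicities via the rank-nullity identity g(λ) = n − rank(A − λI):
  rank(A − (6)·I) = 2, so dim ker(A − (6)·I) = n − 2 = 1

Summary:
  λ = 6: algebraic multiplicity = 3, geometric multiplicity = 1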